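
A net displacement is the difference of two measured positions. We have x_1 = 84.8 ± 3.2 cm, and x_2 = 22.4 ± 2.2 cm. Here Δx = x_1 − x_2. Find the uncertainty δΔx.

3.88 cm

Each term contributes (cᵢ δxᵢ)² to (δΔx)²:
  (δx_1)² = 10.2;  (δx_2)² = 4.84
δΔx = √(15.1) = 3.88 cm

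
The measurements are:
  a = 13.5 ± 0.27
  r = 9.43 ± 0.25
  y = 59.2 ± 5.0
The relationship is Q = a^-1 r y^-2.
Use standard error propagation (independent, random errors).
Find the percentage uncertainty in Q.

Since Q is a product/quotient, work with relative uncertainties:
  (-1·δa/a)² = (-1×0.0200)² = 0.000400;  (1·δr/r)² = (1×0.0265)² = 0.000703;  (-2·δy/y)² = (-2×0.0845)² = 0.0285
δQ/Q = √(0.0296) = 0.172

17.2%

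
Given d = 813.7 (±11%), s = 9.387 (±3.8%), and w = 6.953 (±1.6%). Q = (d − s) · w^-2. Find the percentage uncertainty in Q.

11.6%

Let u = d − s = 804.3. δu = √(δd² + δs²) = √(8010 + 0.127) = 89.5, so δu/u = 0.111.
Q is then a monomial in u, w:
δQ/Q = √((δu/u)² + (-2·δw/w)²) = √(0.0124 + 0.00102) = 0.116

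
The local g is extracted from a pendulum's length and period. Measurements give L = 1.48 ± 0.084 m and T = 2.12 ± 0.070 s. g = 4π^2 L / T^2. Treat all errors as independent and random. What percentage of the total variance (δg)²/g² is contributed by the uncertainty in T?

(δg/g)² = (1·δL/L)² + (-2·δT/T)²
  L term: (1×0.0568)² = 0.00322
  T term: (-2×0.0330)² = 0.00436
Total = 0.00758. Share from T = 0.00436/0.00758 = 0.575.

57.5%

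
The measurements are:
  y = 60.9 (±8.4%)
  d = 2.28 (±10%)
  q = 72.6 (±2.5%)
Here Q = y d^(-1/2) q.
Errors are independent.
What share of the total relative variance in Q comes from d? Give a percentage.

24.6%

(δQ/Q)² = (1·δy/y)² + (−½·δd/d)² + (1·δq/q)²
  y term: (1×0.0840)² = 0.00706
  d term: (-0.5×0.100)² = 0.00250
  q term: (1×0.0250)² = 0.000625
Total = 0.0102. Share from d = 0.00250/0.0102 = 0.246.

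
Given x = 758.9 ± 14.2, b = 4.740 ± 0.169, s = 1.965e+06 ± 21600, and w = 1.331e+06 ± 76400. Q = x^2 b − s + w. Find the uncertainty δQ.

1.62e+05

Let p = x^2·b = 2.73e+06. δp/p = √((2·δx/x)² + (1·δb/b)²) = √(0.00140 + 0.00127) = 0.0517, so δp = 1.41e+05.
Q = p − s + w: δQ = √(δp² + δs² + δw²) = √(1.99e+10 + 4.67e+08 + 5.84e+09) = 1.62e+05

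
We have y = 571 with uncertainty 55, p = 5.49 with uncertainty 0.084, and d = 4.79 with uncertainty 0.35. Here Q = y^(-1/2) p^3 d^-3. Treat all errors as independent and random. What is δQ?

Relative error in a monomial: (δQ/Q)² = Σ (nᵢ · δxᵢ/xᵢ)².
  (−½·δy/y)² = (-0.5×0.0963)² = 0.00232;  (3·δp/p)² = (3×0.0153)² = 0.00211;  (-3·δd/d)² = (-3×0.0731)² = 0.0481
δQ/Q = √(0.0525) = 0.229
Q = 0.0630, so δQ = 0.229 × 0.0630 = 0.0144.

0.0144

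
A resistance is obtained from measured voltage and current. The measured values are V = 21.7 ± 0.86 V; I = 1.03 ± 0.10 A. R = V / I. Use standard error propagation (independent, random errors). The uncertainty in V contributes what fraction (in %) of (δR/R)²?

14.3%

(δR/R)² = (1·δV/V)² + (-1·δI/I)²
  V term: (1×0.0396)² = 0.00157
  I term: (-1×0.0971)² = 0.00943
Total = 0.0110. Share from V = 0.00157/0.0110 = 0.143.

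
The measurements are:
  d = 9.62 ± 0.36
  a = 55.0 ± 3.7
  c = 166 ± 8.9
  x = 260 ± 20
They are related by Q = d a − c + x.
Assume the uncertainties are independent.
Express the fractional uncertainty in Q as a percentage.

7.42%

Let p = d·a = 529. δp/p = √((1·δd/d)² + (1·δa/a)²) = √(0.00140 + 0.00453) = 0.0770, so δp = 40.7.
Q = p − c + x: δQ = √(δp² + δc² + δx²) = √(1660 + 79.2 + 400) = 46.2
Q = 623, so δQ/Q = 46.2/623 = 0.0742.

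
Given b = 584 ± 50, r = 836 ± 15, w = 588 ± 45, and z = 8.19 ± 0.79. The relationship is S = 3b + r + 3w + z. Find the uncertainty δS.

Each term contributes (cᵢ δxᵢ)² to (δS)²:
  (3·δb)² = 22500;  (δr)² = 225;  (3·δw)² = 18200;  (δz)² = 0.624
δS = √(41000) = 202

202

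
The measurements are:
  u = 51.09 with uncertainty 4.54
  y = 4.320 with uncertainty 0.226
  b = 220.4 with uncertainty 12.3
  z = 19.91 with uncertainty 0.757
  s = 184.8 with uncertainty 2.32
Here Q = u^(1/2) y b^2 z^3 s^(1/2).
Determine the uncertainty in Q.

2.8e+10

Since Q is a product/quotient, work with relative uncertainties:
  (½·δu/u)² = (0.5×0.0889)² = 0.00197;  (1·δy/y)² = (1×0.0523)² = 0.00274;  (2·δb/b)² = (2×0.0558)² = 0.0125;  (3·δz/z)² = (3×0.0380)² = 0.0130;  (½·δs/s)² = (0.5×0.0126)² = 3.94e-05
δQ/Q = √(0.0302) = 0.174
Q = 1.609e+11, so δQ = 0.174 × 1.609e+11 = 2.8e+10.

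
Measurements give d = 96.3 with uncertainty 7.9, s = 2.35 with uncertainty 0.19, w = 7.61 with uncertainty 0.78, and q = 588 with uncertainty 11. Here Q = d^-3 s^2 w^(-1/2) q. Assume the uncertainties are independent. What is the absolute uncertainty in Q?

0.000395

Relative error in a monomial: (δQ/Q)² = Σ (nᵢ · δxᵢ/xᵢ)².
  (-3·δd/d)² = (-3×0.0820)² = 0.0606;  (2·δs/s)² = (2×0.0809)² = 0.0261;  (−½·δw/w)² = (-0.5×0.102)² = 0.00263;  (1·δq/q)² = (1×0.0187)² = 0.000350
δQ/Q = √(0.0897) = 0.299
Q = 0.00132, so δQ = 0.299 × 0.00132 = 0.000395.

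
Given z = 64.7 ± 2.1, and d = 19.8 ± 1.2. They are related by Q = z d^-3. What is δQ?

Products/powers → add relative errors in quadrature, weighted by exponent:
  (1·δz/z)² = (1×0.0325)² = 0.00105;  (-3·δd/d)² = (-3×0.0606)² = 0.0331
δQ/Q = √(0.0341) = 0.185
Q = 0.00834, so δQ = 0.185 × 0.00834 = 0.00154.

0.00154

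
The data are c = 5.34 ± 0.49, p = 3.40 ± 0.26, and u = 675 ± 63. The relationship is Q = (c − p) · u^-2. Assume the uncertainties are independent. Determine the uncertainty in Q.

1.45e-06

Let w = c − p = 1.94. δw = √(δc² + δp²) = √(0.240 + 0.0676) = 0.555, so δw/w = 0.286.
Q is then a monomial in w, u:
δQ/Q = √((δw/w)² + (-2·δu/u)²) = √(0.0818 + 0.0348) = 0.341
Q = 4.26e-06, so δQ = 0.341 × 4.26e-06 = 1.45e-06.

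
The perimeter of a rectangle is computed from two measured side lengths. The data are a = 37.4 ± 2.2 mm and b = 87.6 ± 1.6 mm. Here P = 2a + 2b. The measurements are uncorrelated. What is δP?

5.44 mm

For a sum/difference, combine absolute errors in quadrature:
  (2·δa)² = 19.4;  (2·δb)² = 10.2
δP = √(29.6) = 5.44 mm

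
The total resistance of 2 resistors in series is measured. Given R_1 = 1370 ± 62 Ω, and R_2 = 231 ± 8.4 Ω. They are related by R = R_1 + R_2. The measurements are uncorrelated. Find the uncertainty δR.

For a sum/difference, combine absolute errors in quadrature:
  (δR_1)² = 3840;  (δR_2)² = 70.6
δR = √(3910) = 62.6 Ω

62.6 Ω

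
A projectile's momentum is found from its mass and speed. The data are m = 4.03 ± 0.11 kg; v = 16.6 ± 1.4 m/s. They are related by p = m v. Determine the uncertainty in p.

Each factor contributes (exponent × relative error)² to (δp/p)²:
  (1·δm/m)² = (1×0.0273)² = 0.000745;  (1·δv/v)² = (1×0.0843)² = 0.00711
δp/p = √(0.00786) = 0.0886
p = 66.9 kg·m/s, so δp = 0.0886 × 66.9 = 5.93 kg·m/s.

5.93 kg·m/s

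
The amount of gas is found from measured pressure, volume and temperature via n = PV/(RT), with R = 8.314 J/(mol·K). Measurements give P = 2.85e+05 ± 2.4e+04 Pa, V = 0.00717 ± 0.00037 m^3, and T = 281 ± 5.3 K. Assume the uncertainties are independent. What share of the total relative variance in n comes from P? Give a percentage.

70.1%

(δn/n)² = (1·δP/P)² + (1·δV/V)² + (-1·δT/T)²
  P term: (1×0.0842)² = 0.00709
  V term: (1×0.0516)² = 0.00266
  T term: (-1×0.0189)² = 0.000356
Total = 0.0101. Share from P = 0.00709/0.0101 = 0.701.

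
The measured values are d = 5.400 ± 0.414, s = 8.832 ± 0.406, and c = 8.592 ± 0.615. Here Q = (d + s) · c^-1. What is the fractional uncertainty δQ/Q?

0.0824

Let u = d + s = 14.23. δu = √(δd² + δs²) = √(0.171 + 0.165) = 0.580, so δu/u = 0.0407.
Q is then a monomial in u, c:
δQ/Q = √((δu/u)² + (-1·δc/c)²) = √(0.00166 + 0.00512) = 0.0824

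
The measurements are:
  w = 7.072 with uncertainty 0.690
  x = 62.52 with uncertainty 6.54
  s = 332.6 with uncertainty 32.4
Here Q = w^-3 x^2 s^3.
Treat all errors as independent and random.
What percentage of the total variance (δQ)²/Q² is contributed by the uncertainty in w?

39.9%

(δQ/Q)² = (-3·δw/w)² + (2·δx/x)² + (3·δs/s)²
  w term: (-3×0.0976)² = 0.0857
  x term: (2×0.105)² = 0.0438
  s term: (3×0.0974)² = 0.0854
Total = 0.215. Share from w = 0.0857/0.215 = 0.399.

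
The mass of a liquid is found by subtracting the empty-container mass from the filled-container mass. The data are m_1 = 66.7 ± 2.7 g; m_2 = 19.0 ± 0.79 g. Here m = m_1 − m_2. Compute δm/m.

0.0590

For a sum/difference, combine absolute errors in quadrature:
  (δm_1)² = 7.29;  (δm_2)² = 0.624
δm = √(7.91) = 2.81 g
m = 47.7 g, so δm/m = 2.81/47.7 = 0.0590.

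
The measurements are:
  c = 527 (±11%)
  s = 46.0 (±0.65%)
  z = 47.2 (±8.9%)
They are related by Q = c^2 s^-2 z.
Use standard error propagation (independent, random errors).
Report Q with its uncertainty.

Since Q is a product/quotient, work with relative uncertainties:
  (2·δc/c)² = (2×0.110)² = 0.0484;  (-2·δs/s)² = (-2×0.00650)² = 0.000169;  (1·δz/z)² = (1×0.0890)² = 0.00792
δQ/Q = √(0.0565) = 0.238
Q = 6200, so δQ = 0.238 × 6200 = 1470.

6200 ± 1470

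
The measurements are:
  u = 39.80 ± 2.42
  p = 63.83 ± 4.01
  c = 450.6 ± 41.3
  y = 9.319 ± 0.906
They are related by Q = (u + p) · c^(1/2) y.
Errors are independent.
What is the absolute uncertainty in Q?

Let w = u + p = 103.6. δw = √(δu² + δp²) = √(5.86 + 16.1) = 4.68, so δw/w = 0.0452.
Q is then a monomial in w, c, y:
δQ/Q = √((δw/w)² + (½·δc/c)² + (1·δy/y)²) = √(0.00204 + 0.00210 + 0.00945) = 0.117
Q = 20500, so δQ = 0.117 × 20500 = 2390.

2390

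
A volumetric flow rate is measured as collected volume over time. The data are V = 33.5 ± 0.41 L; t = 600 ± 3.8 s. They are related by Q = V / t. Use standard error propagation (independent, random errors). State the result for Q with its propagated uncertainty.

Q is a product of powers, so relative uncertainties combine in quadrature:
  (1·δV/V)² = (1×0.0122)² = 0.000150;  (-1·δt/t)² = (-1×0.00633)² = 4.01e-05
δQ/Q = √(0.000190) = 0.0138
Q = 0.0558 L/s, so δQ = 0.0138 × 0.0558 = 0.000769 L/s.

0.0558 ± 0.000769 L/s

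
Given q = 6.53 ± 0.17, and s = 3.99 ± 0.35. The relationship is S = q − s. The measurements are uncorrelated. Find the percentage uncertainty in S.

For a sum/difference, combine absolute errors in quadrature:
  (δq)² = 0.0289;  (δs)² = 0.122
δS = √(0.151) = 0.389
S = 2.54, so δS/S = 0.389/2.54 = 0.153.

15.3%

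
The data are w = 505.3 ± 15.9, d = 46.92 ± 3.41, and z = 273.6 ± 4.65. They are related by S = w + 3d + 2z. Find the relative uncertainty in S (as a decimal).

S is a linear combination, so absolute uncertainties add in quadrature:
  (δw)² = 253;  (3·δd)² = 105;  (2·δz)² = 86.5
δS = √(444) = 21.1
S = 1193, so δS/S = 21.1/1193 = 0.0177.

0.0177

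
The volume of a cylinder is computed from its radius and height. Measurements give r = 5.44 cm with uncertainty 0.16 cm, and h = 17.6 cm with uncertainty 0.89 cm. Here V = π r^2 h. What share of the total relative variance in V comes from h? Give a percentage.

42.5%

(δV/V)² = (2·δr/r)² + (1·δh/h)²
  r term: (2×0.0294)² = 0.00346
  h term: (1×0.0506)² = 0.00256
Total = 0.00602. Share from h = 0.00256/0.00602 = 0.425.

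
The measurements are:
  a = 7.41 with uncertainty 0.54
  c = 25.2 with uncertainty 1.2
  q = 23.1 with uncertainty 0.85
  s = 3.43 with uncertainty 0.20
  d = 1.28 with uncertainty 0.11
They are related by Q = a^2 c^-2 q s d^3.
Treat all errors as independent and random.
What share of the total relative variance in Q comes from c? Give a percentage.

8.93%

(δQ/Q)² = (2·δa/a)² + (-2·δc/c)² + (1·δq/q)² + (1·δs/s)² + (3·δd/d)²
  a term: (2×0.0729)² = 0.0212
  c term: (-2×0.0476)² = 0.00907
  q term: (1×0.0368)² = 0.00135
  s term: (1×0.0583)² = 0.00340
  d term: (3×0.0859)² = 0.0665
Total = 0.102. Share from c = 0.00907/0.102 = 0.0893.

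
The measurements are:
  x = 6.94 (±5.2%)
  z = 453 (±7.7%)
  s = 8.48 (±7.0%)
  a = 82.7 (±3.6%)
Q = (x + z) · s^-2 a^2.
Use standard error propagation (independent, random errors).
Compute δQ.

7640

Let u = x + z = 460. δu = √(δx² + δz²) = √(0.130 + 1220) = 34.9, so δu/u = 0.0758.
Q is then a monomial in u, s, a:
δQ/Q = √((δu/u)² + (-2·δs/s)² + (2·δa/a)²) = √(0.00575 + 0.0196 + 0.00518) = 0.175
Q = 43700, so δQ = 0.175 × 43700 = 7640.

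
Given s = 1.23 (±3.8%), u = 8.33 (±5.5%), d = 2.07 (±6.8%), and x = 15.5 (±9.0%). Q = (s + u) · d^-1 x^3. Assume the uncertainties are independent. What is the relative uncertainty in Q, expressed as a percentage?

28.3%

Let w = s + u = 9.56. δw = √(δs² + δu²) = √(0.00218 + 0.210) = 0.461, so δw/w = 0.0482.
Q is then a monomial in w, d, x:
δQ/Q = √((δw/w)² + (-1·δd/d)² + (3·δx/x)²) = √(0.00232 + 0.00462 + 0.0729) = 0.283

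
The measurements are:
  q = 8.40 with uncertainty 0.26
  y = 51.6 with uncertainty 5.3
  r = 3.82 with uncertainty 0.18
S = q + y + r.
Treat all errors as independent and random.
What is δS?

Sums and differences: (δS)² = Σ (cᵢ δxᵢ)².
  (δq)² = 0.0676;  (δy)² = 28.1;  (δr)² = 0.0324
δS = √(28.2) = 5.31

5.31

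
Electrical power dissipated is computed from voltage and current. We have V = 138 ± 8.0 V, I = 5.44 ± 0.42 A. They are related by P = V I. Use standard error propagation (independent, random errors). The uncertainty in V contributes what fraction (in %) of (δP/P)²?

(δP/P)² = (1·δV/V)² + (1·δI/I)²
  V term: (1×0.0580)² = 0.00336
  I term: (1×0.0772)² = 0.00596
Total = 0.00932. Share from V = 0.00336/0.00932 = 0.361.

36.1%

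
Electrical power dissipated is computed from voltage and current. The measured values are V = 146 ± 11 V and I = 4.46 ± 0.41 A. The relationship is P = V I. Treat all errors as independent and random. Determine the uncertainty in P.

Relative error in a monomial: (δP/P)² = Σ (nᵢ · δxᵢ/xᵢ)².
  (1·δV/V)² = (1×0.0753)² = 0.00568;  (1·δI/I)² = (1×0.0919)² = 0.00845
δP/P = √(0.0141) = 0.119
P = 651 W, so δP = 0.119 × 651 = 77.4 W.

77.4 W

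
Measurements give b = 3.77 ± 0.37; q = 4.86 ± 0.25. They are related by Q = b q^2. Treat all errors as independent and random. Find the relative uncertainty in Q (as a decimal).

0.142

Since Q is a product/quotient, work with relative uncertainties:
  (1·δb/b)² = (1×0.0981)² = 0.00963;  (2·δq/q)² = (2×0.0514)² = 0.0106
δQ/Q = √(0.0202) = 0.142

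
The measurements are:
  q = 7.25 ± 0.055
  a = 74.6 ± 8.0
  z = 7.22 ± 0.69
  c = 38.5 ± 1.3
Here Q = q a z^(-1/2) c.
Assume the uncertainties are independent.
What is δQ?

Relative error in a monomial: (δQ/Q)² = Σ (nᵢ · δxᵢ/xᵢ)².
  (1·δq/q)² = (1×0.00759)² = 5.76e-05;  (1·δa/a)² = (1×0.107)² = 0.0115;  (−½·δz/z)² = (-0.5×0.0956)² = 0.00228;  (1·δc/c)² = (1×0.0338)² = 0.00114
δQ/Q = √(0.0150) = 0.122
Q = 7750, so δQ = 0.122 × 7750 = 949.

949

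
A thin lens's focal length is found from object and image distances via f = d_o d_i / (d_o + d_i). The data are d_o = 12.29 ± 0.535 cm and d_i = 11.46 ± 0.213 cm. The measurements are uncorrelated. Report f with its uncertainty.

∂f/∂d_o = (d_i/(d_o+d_i))² = 0.233;  ∂f/∂d_i = (d_o/(d_o+d_i))² = 0.268
δf = √((∂f/∂d_o · δd_o)² + (∂f/∂d_i · δd_i)²) = √(0.0155 + 0.00325) = 0.137 cm
f = 5.930 cm.

5.930 ± 0.137 cm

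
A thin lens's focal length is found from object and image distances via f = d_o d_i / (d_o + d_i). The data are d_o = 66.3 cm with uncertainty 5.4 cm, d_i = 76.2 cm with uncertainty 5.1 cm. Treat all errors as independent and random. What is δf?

1.90 cm

∂f/∂d_o = (d_i/(d_o+d_i))² = 0.286;  ∂f/∂d_i = (d_o/(d_o+d_i))² = 0.216
δf = √((∂f/∂d_o · δd_o)² + (∂f/∂d_i · δd_i)²) = √(2.38 + 1.22) = 1.90 cm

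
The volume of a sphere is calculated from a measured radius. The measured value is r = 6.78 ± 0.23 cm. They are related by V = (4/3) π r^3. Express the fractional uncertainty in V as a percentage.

For a monomial V ∝ r^3, fractional errors add in quadrature:
  (3·δr/r)² = (3×0.0339)² = 0.0104
δV/V = √(0.0104) = 0.102

10.2%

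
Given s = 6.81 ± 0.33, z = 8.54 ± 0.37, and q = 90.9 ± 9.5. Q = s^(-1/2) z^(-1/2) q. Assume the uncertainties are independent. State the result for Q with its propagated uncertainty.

11.9 ± 1.30

Q is a product of powers, so relative uncertainties combine in quadrature:
  (−½·δs/s)² = (-0.5×0.0485)² = 0.000587;  (−½·δz/z)² = (-0.5×0.0433)² = 0.000469;  (1·δq/q)² = (1×0.105)² = 0.0109
δQ/Q = √(0.0120) = 0.109
Q = 11.9, so δQ = 0.109 × 11.9 = 1.30.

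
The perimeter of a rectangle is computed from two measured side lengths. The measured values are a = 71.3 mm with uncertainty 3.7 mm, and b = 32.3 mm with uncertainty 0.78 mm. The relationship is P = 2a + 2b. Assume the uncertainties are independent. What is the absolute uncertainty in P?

7.56 mm

For a sum/difference, combine absolute errors in quadrature:
  (2·δa)² = 54.8;  (2·δb)² = 2.43
δP = √(57.2) = 7.56 mm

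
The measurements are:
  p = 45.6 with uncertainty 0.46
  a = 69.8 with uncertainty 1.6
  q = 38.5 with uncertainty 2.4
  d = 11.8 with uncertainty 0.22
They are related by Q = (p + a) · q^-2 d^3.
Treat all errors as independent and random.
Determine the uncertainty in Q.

Let u = p + a = 115. δu = √(δp² + δa²) = √(0.212 + 2.56) = 1.66, so δu/u = 0.0144.
Q is then a monomial in u, q, d:
δQ/Q = √((δu/u)² + (-2·δq/q)² + (3·δd/d)²) = √(0.000208 + 0.0155 + 0.00313) = 0.137
Q = 128, so δQ = 0.137 × 128 = 17.6.

17.6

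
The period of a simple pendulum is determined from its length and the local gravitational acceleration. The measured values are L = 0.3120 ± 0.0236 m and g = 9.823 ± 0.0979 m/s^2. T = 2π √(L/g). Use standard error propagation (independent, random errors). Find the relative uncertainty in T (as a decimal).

Relative error in a monomial: (δT/T)² = Σ (nᵢ · δxᵢ/xᵢ)².
  (½·δL/L)² = (0.5×0.0756)² = 0.00143;  (−½·δg/g)² = (-0.5×0.00997)² = 2.48e-05
δT/T = √(0.00146) = 0.0381

0.0381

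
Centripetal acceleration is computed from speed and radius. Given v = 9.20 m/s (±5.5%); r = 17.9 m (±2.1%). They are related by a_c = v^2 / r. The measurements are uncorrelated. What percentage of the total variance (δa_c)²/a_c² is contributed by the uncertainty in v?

(δa_c/a_c)² = (2·δv/v)² + (-1·δr/r)²
  v term: (2×0.0550)² = 0.0121
  r term: (-1×0.0210)² = 0.000441
Total = 0.0125. Share from v = 0.0121/0.0125 = 0.965.

96.5%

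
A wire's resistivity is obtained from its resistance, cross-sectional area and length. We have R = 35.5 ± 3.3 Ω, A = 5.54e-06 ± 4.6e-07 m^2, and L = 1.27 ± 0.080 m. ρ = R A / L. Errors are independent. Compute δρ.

Each factor contributes (exponent × relative error)² to (δρ/ρ)²:
  (1·δR/R)² = (1×0.0930)² = 0.00864;  (1·δA/A)² = (1×0.0830)² = 0.00689;  (-1·δL/L)² = (-1×0.0630)² = 0.00397
δρ/ρ = √(0.0195) = 0.140
ρ = 0.000155 Ω·m, so δρ = 0.140 × 0.000155 = 2.16e-05 Ω·m.

2.16e-05 Ω·m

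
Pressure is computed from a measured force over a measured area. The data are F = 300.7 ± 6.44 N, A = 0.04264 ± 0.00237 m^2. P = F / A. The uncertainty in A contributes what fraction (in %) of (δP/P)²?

87.1%

(δP/P)² = (1·δF/F)² + (-1·δA/A)²
  F term: (1×0.0214)² = 0.000459
  A term: (-1×0.0556)² = 0.00309
Total = 0.00355. Share from A = 0.00309/0.00355 = 0.871.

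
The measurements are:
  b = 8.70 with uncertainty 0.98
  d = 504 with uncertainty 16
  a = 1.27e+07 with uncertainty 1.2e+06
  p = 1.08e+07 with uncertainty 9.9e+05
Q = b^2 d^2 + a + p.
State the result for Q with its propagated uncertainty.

Let w = b^2·d^2 = 1.92e+07. δw/w = √((2·δb/b)² + (2·δd/d)²) = √(0.0508 + 0.00403) = 0.234, so δw = 4.5e+06.
Q = w + a + p: δQ = √(δw² + δa² + δp²) = √(2.03e+13 + 1.44e+12 + 9.8e+11) = 4.76e+06
Q = 4.27e+07.

(4.27 ± 0.476) × 10^7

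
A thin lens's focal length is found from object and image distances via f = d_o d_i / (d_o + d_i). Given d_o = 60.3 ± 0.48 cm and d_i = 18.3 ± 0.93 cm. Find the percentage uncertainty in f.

3.90%

∂f/∂d_o = (d_i/(d_o+d_i))² = 0.0542;  ∂f/∂d_i = (d_o/(d_o+d_i))² = 0.589
δf = √((∂f/∂d_o · δd_o)² + (∂f/∂d_i · δd_i)²) = √(0.000677 + 0.300) = 0.548 cm
f = 14.0 cm, so δf/f = 0.548/14.0 = 0.0390.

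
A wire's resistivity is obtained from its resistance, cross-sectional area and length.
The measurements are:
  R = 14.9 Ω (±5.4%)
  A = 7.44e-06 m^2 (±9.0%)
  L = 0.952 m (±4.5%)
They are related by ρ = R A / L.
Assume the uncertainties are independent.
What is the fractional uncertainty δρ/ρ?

Relative error in a monomial: (δρ/ρ)² = Σ (nᵢ · δxᵢ/xᵢ)².
  (1·δR/R)² = (1×0.0540)² = 0.00292;  (1·δA/A)² = (1×0.0900)² = 0.00810;  (-1·δL/L)² = (-1×0.0450)² = 0.00202
δρ/ρ = √(0.0130) = 0.114

0.114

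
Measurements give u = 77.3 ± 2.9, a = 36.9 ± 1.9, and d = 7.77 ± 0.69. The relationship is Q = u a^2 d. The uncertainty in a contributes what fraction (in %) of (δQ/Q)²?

53.3%

(δQ/Q)² = (1·δu/u)² + (2·δa/a)² + (1·δd/d)²
  u term: (1×0.0375)² = 0.00141
  a term: (2×0.0515)² = 0.0106
  d term: (1×0.0888)² = 0.00789
Total = 0.0199. Share from a = 0.0106/0.0199 = 0.533.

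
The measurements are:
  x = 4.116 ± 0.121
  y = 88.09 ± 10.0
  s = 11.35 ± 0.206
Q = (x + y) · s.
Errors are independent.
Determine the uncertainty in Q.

115

Let u = x + y = 92.21. δu = √(δx² + δy²) = √(0.0146 + 100) = 10.0, so δu/u = 0.108.
Q is then a monomial in u, s:
δQ/Q = √((δu/u)² + (1·δs/s)²) = √(0.0118 + 0.000329) = 0.110
Q = 1047, so δQ = 0.110 × 1047 = 115.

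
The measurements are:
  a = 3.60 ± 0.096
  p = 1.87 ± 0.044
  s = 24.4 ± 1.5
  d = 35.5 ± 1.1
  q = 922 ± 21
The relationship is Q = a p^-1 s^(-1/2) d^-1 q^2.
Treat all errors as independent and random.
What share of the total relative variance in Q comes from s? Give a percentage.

(δQ/Q)² = (1·δa/a)² + (-1·δp/p)² + (−½·δs/s)² + (-1·δd/d)² + (2·δq/q)²
  a term: (1×0.0267)² = 0.000711
  p term: (-1×0.0235)² = 0.000554
  s term: (-0.5×0.0615)² = 0.000945
  d term: (-1×0.0310)² = 0.000960
  q term: (2×0.0228)² = 0.00208
Total = 0.00524. Share from s = 0.000945/0.00524 = 0.180.

18.0%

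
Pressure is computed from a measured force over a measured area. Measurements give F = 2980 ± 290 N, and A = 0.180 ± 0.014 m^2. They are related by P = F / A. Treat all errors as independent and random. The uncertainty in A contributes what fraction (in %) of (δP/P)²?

(δP/P)² = (1·δF/F)² + (-1·δA/A)²
  F term: (1×0.0973)² = 0.00947
  A term: (-1×0.0778)² = 0.00605
Total = 0.0155. Share from A = 0.00605/0.0155 = 0.390.

39.0%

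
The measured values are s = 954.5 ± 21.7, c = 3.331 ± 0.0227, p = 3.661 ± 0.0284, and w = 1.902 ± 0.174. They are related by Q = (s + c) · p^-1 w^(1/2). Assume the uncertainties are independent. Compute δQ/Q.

Let u = s + c = 957.8. δu = √(δs² + δc²) = √(471 + 0.000515) = 21.7, so δu/u = 0.0227.
Q is then a monomial in u, p, w:
δQ/Q = √((δu/u)² + (-1·δp/p)² + (½·δw/w)²) = √(0.000513 + 6.02e-05 + 0.00209) = 0.0516

0.0516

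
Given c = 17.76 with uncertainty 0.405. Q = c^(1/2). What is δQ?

0.0481

Products/powers → add relative errors in quadrature, weighted by exponent:
  (½·δc/c)² = (0.5×0.0228)² = 0.000130
δQ/Q = √(0.000130) = 0.0114
Q = 4.214, so δQ = 0.0114 × 4.214 = 0.0481.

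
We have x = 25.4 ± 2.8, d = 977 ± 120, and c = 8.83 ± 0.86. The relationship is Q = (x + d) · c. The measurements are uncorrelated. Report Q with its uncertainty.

8850 ± 1370

Let u = x + d = 1000. δu = √(δx² + δd²) = √(7.84 + 14400) = 120, so δu/u = 0.120.
Q is then a monomial in u, c:
δQ/Q = √((δu/u)² + (1·δc/c)²) = √(0.0143 + 0.00949) = 0.154
Q = 8850, so δQ = 0.154 × 8850 = 1370.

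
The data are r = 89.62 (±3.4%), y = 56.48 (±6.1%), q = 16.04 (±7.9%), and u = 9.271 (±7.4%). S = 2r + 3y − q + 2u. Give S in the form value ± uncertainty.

351.2 ± 12.1

Absolute uncertainties add in quadrature for a linear combination:
  (2·δr)² = 37.1;  (3·δy)² = 107;  (δq)² = 1.61;  (2·δu)² = 1.88
δS = √(147) = 12.1
S = 351.2.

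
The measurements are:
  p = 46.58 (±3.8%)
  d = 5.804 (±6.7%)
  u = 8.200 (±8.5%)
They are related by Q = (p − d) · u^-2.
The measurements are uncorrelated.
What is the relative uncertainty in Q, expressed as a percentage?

Let w = p − d = 40.78. δw = √(δp² + δd²) = √(3.13 + 0.151) = 1.81, so δw/w = 0.0444.
Q is then a monomial in w, u:
δQ/Q = √((δw/w)² + (-2·δu/u)²) = √(0.00198 + 0.0289) = 0.176

17.6%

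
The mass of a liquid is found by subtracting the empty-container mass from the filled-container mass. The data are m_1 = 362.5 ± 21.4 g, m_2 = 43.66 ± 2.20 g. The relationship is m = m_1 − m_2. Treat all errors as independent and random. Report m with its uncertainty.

318.8 ± 21.5 g

Absolute uncertainties add in quadrature for a linear combination:
  (δm_1)² = 458;  (δm_2)² = 4.84
δm = √(463) = 21.5 g
m = 318.8 g.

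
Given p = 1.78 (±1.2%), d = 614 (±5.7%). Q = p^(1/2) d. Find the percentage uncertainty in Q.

Products/powers → add relative errors in quadrature, weighted by exponent:
  (½·δp/p)² = (0.5×0.0120)² = 3.6e-05;  (1·δd/d)² = (1×0.0570)² = 0.00325
δQ/Q = √(0.00329) = 0.0573

5.73%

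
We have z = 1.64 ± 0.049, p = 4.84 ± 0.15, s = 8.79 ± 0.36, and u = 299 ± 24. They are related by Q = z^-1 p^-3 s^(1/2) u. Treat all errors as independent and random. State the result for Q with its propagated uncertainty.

Q is a product of powers, so relative uncertainties combine in quadrature:
  (-1·δz/z)² = (-1×0.0299)² = 0.000893;  (-3·δp/p)² = (-3×0.0310)² = 0.00864;  (½·δs/s)² = (0.5×0.0410)² = 0.000419;  (1·δu/u)² = (1×0.0803)² = 0.00644
δQ/Q = √(0.0164) = 0.128
Q = 4.77, so δQ = 0.128 × 4.77 = 0.611.

4.77 ± 0.611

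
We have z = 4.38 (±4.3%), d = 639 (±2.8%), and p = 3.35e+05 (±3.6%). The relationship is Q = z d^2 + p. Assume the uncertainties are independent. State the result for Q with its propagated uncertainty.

Let w = z·d^2 = 1.79e+06. δw/w = √((1·δz/z)² + (2·δd/d)²) = √(0.00185 + 0.00314) = 0.0706, so δw = 1.26e+05.
Q = w + p: δQ = √(δw² + δp²) = √(1.59e+10 + 1.45e+08) = 1.27e+05
Q = 2.12e+06.

(2.12 ± 0.127) × 10^6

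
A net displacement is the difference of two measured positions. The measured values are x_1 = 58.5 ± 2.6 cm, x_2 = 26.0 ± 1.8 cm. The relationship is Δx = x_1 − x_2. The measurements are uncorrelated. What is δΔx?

3.16 cm

Sums and differences: (δΔx)² = Σ (cᵢ δxᵢ)².
  (δx_1)² = 6.76;  (δx_2)² = 3.24
δΔx = √(10.0) = 3.16 cm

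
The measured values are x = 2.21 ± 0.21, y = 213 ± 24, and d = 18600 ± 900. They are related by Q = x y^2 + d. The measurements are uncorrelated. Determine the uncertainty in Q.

Let p = x·y^2 = 1e+05. δp/p = √((1·δx/x)² + (2·δy/y)²) = √(0.00903 + 0.0508) = 0.245, so δp = 24500.
Q = p + d: δQ = √(δp² + δd²) = √(6.01e+08 + 8.1e+05) = 24500

24500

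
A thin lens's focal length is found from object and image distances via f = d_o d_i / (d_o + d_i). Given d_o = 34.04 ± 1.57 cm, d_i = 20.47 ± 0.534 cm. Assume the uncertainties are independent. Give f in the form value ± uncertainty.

∂f/∂d_o = (d_i/(d_o+d_i))² = 0.141;  ∂f/∂d_i = (d_o/(d_o+d_i))² = 0.390
δf = √((∂f/∂d_o · δd_o)² + (∂f/∂d_i · δd_i)²) = √(0.0490 + 0.0434) = 0.304 cm
f = 12.78 cm.

12.78 ± 0.304 cm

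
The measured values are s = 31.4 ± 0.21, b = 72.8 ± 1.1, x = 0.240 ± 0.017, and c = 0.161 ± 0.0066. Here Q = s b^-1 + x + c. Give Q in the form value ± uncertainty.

Let p = s·b^-1 = 0.431. δp/p = √((1·δs/s)² + (-1·δb/b)²) = √(4.47e-05 + 0.000228) = 0.0165, so δp = 0.00713.
Q = p + x + c: δQ = √(δp² + δx² + δc²) = √(5.08e-05 + 0.000289 + 4.36e-05) = 0.0196
Q = 0.832.

0.832 ± 0.0196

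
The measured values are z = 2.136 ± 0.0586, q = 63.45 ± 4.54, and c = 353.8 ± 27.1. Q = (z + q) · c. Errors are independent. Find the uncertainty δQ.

Let u = z + q = 65.59. δu = √(δz² + δq²) = √(0.00343 + 20.6) = 4.54, so δu/u = 0.0692.
Q is then a monomial in u, c:
δQ/Q = √((δu/u)² + (1·δc/c)²) = √(0.00479 + 0.00587) = 0.103
Q = 23200, so δQ = 0.103 × 23200 = 2400.

2400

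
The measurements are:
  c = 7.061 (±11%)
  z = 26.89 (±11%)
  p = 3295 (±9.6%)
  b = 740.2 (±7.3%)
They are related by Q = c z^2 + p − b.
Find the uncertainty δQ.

1300

Let w = c·z^2 = 5106. δw/w = √((1·δc/c)² + (2·δz/z)²) = √(0.0121 + 0.0484) = 0.246, so δw = 1260.
Q = w + p − b: δQ = √(δw² + δp² + δb²) = √(1.58e+06 + 1e+05 + 2920) = 1300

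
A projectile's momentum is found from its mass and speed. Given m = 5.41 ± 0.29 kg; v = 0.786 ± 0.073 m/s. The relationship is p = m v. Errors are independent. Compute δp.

p is a product of powers, so relative uncertainties combine in quadrature:
  (1·δm/m)² = (1×0.0536)² = 0.00287;  (1·δv/v)² = (1×0.0929)² = 0.00863
δp/p = √(0.0115) = 0.107
p = 4.25 kg·m/s, so δp = 0.107 × 4.25 = 0.456 kg·m/s.

0.456 kg·m/s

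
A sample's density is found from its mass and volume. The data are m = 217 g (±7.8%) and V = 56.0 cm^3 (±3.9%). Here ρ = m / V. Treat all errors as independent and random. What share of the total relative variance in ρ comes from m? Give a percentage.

80.0%

(δρ/ρ)² = (1·δm/m)² + (-1·δV/V)²
  m term: (1×0.0780)² = 0.00608
  V term: (-1×0.0390)² = 0.00152
Total = 0.00760. Share from m = 0.00608/0.00760 = 0.800.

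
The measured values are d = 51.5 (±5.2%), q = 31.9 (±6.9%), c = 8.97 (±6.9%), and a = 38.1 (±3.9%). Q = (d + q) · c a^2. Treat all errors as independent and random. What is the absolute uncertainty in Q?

Let u = d + q = 83.4. δu = √(δd² + δq²) = √(7.17 + 4.84) = 3.47, so δu/u = 0.0416.
Q is then a monomial in u, c, a:
δQ/Q = √((δu/u)² + (1·δc/c)² + (2·δa/a)²) = √(0.00173 + 0.00476 + 0.00608) = 0.112
Q = 1.09e+06, so δQ = 0.112 × 1.09e+06 = 1.22e+05.

1.22e+05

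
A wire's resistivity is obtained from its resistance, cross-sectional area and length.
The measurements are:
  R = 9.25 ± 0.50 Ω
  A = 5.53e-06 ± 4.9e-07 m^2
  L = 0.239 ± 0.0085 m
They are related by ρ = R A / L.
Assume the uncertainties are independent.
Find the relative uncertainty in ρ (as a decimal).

0.110

Each factor contributes (exponent × relative error)² to (δρ/ρ)²:
  (1·δR/R)² = (1×0.0541)² = 0.00292;  (1·δA/A)² = (1×0.0886)² = 0.00785;  (-1·δL/L)² = (-1×0.0356)² = 0.00126
δρ/ρ = √(0.0120) = 0.110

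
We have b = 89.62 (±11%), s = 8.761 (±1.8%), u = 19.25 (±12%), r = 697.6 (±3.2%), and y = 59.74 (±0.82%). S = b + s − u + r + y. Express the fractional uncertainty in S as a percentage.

Sums and differences: (δS)² = Σ (cᵢ δxᵢ)².
  (δb)² = 97.2;  (δs)² = 0.0249;  (δu)² = 5.34;  (δr)² = 498;  (δy)² = 0.240
δS = √(601) = 24.5
S = 836.5, so δS/S = 24.5/836.5 = 0.0293.

2.93%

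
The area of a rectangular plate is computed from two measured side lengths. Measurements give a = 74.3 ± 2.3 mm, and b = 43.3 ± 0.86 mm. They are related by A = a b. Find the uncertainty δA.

118 mm^2

Since A is a product/quotient, work with relative uncertainties:
  (1·δa/a)² = (1×0.0310)² = 0.000958;  (1·δb/b)² = (1×0.0199)² = 0.000394
δA/A = √(0.00135) = 0.0368
A = 3220 mm^2, so δA = 0.0368 × 3220 = 118 mm^2.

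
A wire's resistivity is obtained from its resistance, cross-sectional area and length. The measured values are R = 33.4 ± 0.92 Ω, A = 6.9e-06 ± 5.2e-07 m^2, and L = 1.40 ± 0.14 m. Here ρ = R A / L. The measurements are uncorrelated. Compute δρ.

Each factor contributes (exponent × relative error)² to (δρ/ρ)²:
  (1·δR/R)² = (1×0.0275)² = 0.000759;  (1·δA/A)² = (1×0.0754)² = 0.00568;  (-1·δL/L)² = (-1×0.100)² = 0.0100
δρ/ρ = √(0.0164) = 0.128
ρ = 0.000165 Ω·m, so δρ = 0.128 × 0.000165 = 2.11e-05 Ω·m.

2.11e-05 Ω·m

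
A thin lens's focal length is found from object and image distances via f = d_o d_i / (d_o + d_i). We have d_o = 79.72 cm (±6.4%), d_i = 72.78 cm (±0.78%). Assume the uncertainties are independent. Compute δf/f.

0.0308

∂f/∂d_o = (d_i/(d_o+d_i))² = 0.228;  ∂f/∂d_i = (d_o/(d_o+d_i))² = 0.273
δf = √((∂f/∂d_o · δd_o)² + (∂f/∂d_i · δd_i)²) = √(1.35 + 0.0241) = 1.17 cm
f = 38.05 cm, so δf/f = 1.17/38.05 = 0.0308.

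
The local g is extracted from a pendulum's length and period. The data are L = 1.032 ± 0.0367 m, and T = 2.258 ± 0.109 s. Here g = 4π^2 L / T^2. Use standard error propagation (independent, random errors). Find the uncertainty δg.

0.822 m/s^2

g is a product of powers, so relative uncertainties combine in quadrature:
  (1·δL/L)² = (1×0.0356)² = 0.00126;  (-2·δT/T)² = (-2×0.0483)² = 0.00932
δg/g = √(0.0106) = 0.103
g = 7.991 m/s^2, so δg = 0.103 × 7.991 = 0.822 m/s^2.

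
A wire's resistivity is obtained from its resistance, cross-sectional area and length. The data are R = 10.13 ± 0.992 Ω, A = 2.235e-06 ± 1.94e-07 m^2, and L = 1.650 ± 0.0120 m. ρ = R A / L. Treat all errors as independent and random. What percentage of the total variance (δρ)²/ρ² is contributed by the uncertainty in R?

(δρ/ρ)² = (1·δR/R)² + (1·δA/A)² + (-1·δL/L)²
  R term: (1×0.0979)² = 0.00959
  A term: (1×0.0868)² = 0.00753
  L term: (-1×0.00727)² = 5.29e-05
Total = 0.0172. Share from R = 0.00959/0.0172 = 0.558.

55.8%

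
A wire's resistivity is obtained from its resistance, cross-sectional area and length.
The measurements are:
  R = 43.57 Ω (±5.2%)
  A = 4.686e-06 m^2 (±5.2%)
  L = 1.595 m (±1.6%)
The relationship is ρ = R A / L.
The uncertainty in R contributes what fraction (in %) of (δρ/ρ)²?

47.7%

(δρ/ρ)² = (1·δR/R)² + (1·δA/A)² + (-1·δL/L)²
  R term: (1×0.0520)² = 0.00270
  A term: (1×0.0520)² = 0.00270
  L term: (-1×0.0160)² = 0.000256
Total = 0.00566. Share from R = 0.00270/0.00566 = 0.477.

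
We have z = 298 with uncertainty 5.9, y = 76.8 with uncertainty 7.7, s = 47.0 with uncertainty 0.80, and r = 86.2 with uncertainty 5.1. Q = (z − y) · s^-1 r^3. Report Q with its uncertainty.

Let u = z − y = 221. δu = √(δz² + δy²) = √(34.8 + 59.3) = 9.70, so δu/u = 0.0439.
Q is then a monomial in u, s, r:
δQ/Q = √((δu/u)² + (-1·δs/s)² + (3·δr/r)²) = √(0.00192 + 0.000290 + 0.0315) = 0.184
Q = 3.01e+06, so δQ = 0.184 × 3.01e+06 = 5.54e+05.

(3.01 ± 0.554) × 10^6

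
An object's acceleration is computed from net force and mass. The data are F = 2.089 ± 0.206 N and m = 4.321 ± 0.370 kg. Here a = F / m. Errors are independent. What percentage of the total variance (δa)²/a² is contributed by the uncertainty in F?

57.0%

(δa/a)² = (1·δF/F)² + (-1·δm/m)²
  F term: (1×0.0986)² = 0.00972
  m term: (-1×0.0856)² = 0.00733
Total = 0.0171. Share from F = 0.00972/0.0171 = 0.570.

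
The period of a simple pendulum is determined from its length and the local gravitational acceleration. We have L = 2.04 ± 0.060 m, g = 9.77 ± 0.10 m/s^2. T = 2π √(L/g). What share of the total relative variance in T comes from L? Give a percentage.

89.2%

(δT/T)² = (½·δL/L)² + (−½·δg/g)²
  L term: (0.5×0.0294)² = 0.000216
  g term: (-0.5×0.0102)² = 2.62e-05
Total = 0.000242. Share from L = 0.000216/0.000242 = 0.892.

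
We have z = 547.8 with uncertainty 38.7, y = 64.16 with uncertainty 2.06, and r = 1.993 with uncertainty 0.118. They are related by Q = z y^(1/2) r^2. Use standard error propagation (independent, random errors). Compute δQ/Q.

Since Q is a product/quotient, work with relative uncertainties:
  (1·δz/z)² = (1×0.0706)² = 0.00499;  (½·δy/y)² = (0.5×0.0321)² = 0.000258;  (2·δr/r)² = (2×0.0592)² = 0.0140
δQ/Q = √(0.0193) = 0.139

0.139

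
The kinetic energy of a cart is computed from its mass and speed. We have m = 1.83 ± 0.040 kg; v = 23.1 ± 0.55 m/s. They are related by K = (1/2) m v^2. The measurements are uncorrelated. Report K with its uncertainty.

Products/powers → add relative errors in quadrature, weighted by exponent:
  (1·δm/m)² = (1×0.0219)² = 0.000478;  (2·δv/v)² = (2×0.0238)² = 0.00227
δK/K = √(0.00275) = 0.0524
K = 488 J, so δK = 0.0524 × 488 = 25.6 J.

488 ± 25.6 J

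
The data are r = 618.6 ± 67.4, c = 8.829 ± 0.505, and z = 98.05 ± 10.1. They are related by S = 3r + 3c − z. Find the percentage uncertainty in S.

11.3%

Sums and differences: (δS)² = Σ (cᵢ δxᵢ)².
  (3·δr)² = 40900;  (3·δc)² = 2.30;  (δz)² = 102
δS = √(41000) = 202
S = 1784, so δS/S = 202/1784 = 0.113.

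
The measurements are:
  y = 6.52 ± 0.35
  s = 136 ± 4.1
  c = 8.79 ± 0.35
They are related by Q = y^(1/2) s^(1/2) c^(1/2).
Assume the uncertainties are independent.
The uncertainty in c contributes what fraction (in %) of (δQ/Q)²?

(δQ/Q)² = (½·δy/y)² + (½·δs/s)² + (½·δc/c)²
  y term: (0.5×0.0537)² = 0.000720
  s term: (0.5×0.0301)² = 0.000227
  c term: (0.5×0.0398)² = 0.000396
Total = 0.00134. Share from c = 0.000396/0.00134 = 0.295.

29.5%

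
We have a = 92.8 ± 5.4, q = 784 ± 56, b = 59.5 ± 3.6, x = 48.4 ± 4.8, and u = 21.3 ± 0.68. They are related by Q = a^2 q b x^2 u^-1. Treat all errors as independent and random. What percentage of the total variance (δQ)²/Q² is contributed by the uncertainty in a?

(δQ/Q)² = (2·δa/a)² + (1·δq/q)² + (1·δb/b)² + (2·δx/x)² + (-1·δu/u)²
  a term: (2×0.0582)² = 0.0135
  q term: (1×0.0714)² = 0.00510
  b term: (1×0.0605)² = 0.00366
  x term: (2×0.0992)² = 0.0393
  u term: (-1×0.0319)² = 0.00102
Total = 0.0627. Share from a = 0.0135/0.0627 = 0.216.

21.6%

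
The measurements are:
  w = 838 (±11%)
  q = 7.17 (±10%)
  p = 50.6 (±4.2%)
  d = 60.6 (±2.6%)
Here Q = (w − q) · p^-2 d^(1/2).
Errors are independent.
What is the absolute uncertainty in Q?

0.353

Let u = w − q = 831. δu = √(δw² + δq²) = √(8500 + 0.514) = 92.2, so δu/u = 0.111.
Q is then a monomial in u, p, d:
δQ/Q = √((δu/u)² + (-2·δp/p)² + (½·δd/d)²) = √(0.0123 + 0.00706 + 0.000169) = 0.140
Q = 2.53, so δQ = 0.140 × 2.53 = 0.353.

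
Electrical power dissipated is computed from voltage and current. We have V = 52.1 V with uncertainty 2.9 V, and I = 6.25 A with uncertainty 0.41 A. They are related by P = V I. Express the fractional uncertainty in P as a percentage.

8.60%

P is a product of powers, so relative uncertainties combine in quadrature:
  (1·δV/V)² = (1×0.0557)² = 0.00310;  (1·δI/I)² = (1×0.0656)² = 0.00430
δP/P = √(0.00740) = 0.0860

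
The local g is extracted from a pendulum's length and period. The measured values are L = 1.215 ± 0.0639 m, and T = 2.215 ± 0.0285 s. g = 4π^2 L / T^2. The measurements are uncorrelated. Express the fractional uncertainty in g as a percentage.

Products/powers → add relative errors in quadrature, weighted by exponent:
  (1·δL/L)² = (1×0.0526)² = 0.00277;  (-2·δT/T)² = (-2×0.0129)² = 0.000662
δg/g = √(0.00343) = 0.0586

5.86%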